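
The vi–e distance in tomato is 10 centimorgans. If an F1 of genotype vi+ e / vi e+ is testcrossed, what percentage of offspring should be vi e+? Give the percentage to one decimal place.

45.0%

A map distance of 10 centimorgans corresponds to a recombination frequency of 0.100.
The F1 is vi+ e / vi e+, so vi e+ is a parental gamete class with expected frequency (1 − r)/2 = 0.900/2 = 0.4500.
That is 0.4500 = 45.0% of the progeny.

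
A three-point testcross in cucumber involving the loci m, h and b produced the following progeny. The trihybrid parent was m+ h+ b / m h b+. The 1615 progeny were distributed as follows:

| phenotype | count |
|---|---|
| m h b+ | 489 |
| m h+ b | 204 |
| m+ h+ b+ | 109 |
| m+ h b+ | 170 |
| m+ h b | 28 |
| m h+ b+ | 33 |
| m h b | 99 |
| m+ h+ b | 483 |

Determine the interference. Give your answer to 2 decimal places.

0.16

The two rarest classes, m+ h b and m h+ b+, are the double crossovers. Comparing them with the parentals, only the h allele has switched, so h is the middle locus and the order is m – h – b.
m–h: (374 + 61)/1615 = 0.2693; h–b: (208 + 61)/1615 = 0.1666.
Expected DCO frequency = 0.2693 × 0.1666 ≈ 0.04487; observed = 61/1615 ≈ 0.03777.
Coefficient of coincidence = 0.03777/0.04487 ≈ 0.84; interference = 1 − 0.84 = 0.16.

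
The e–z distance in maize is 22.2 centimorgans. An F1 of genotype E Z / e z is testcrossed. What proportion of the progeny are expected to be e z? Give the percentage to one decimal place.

38.9%

A map distance of 22.2 centimorgans corresponds to a recombination frequency of 0.222.
The F1 is E Z / e z, so e z is a parental gamete class with expected frequency (1 − r)/2 = 0.778/2 = 0.3890.
That is 0.3890 = 38.9% of the progeny.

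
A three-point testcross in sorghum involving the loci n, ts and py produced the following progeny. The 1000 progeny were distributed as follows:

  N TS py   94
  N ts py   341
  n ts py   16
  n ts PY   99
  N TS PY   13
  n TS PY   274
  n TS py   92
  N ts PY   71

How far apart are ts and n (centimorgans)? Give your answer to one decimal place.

22.2 centimorgans

The two most frequent reciprocal classes, N ts py and n TS PY, are the parental types, so the F1 was N ts py / n TS PY.
The two rarest classes, n ts py and N TS PY, are the double crossovers. Comparing them with the parentals, only the n allele has switched, so n is the middle locus and the order is py – n – ts.
Crossovers in the n–ts interval produce the single-crossover classes N TS py and n ts PY (94 + 99 = 193) plus the double crossovers (29).
RF(n–ts) = (193 + 29) / 1000 = 222/1000 = 0.2220 → 22.2 centimorgans.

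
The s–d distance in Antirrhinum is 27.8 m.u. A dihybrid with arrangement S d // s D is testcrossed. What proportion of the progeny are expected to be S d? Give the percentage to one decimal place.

36.1%

A map distance of 27.8 m.u. corresponds to a recombination frequency of 0.278.
The F1 is S d / s D, so S d is a parental gamete class with expected frequency (1 − r)/2 = 0.722/2 = 0.3610.
That is 0.3610 = 36.1% of the progeny.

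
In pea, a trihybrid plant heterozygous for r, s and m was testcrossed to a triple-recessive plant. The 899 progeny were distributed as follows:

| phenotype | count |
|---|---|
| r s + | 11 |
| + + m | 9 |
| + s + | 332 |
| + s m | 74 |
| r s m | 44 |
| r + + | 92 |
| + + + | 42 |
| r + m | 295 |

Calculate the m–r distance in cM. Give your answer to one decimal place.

20.7 cM

The two most frequent reciprocal classes, + s + and r + m, are the parental types, so the F1 was + s + / r + m.
The two rarest classes, r s + and + + m, are the double crossovers. Comparing them with the parentals, only the r allele has switched, so r is the middle locus and the order is m – r – s.
Crossovers in the m–r interval produce the single-crossover classes + s m and r + + (74 + 92 = 166) plus the double crossovers (20).
RF(m–r) = (166 + 20) / 899 = 186/899 = 0.2069 → 20.7 cM.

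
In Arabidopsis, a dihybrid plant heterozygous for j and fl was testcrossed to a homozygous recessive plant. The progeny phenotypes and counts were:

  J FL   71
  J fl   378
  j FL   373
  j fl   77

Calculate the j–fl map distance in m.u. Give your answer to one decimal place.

The two most frequent classes, J fl (378) and j FL (373), are the parental types, so the F1 was J fl / j FL.
The recombinant classes are J FL and j fl: 71 + 77 = 148.
Recombination frequency = 148/899 = 0.1646 ≈ 16.5%, i.e. 16.5 m.u.

16.5 m.u.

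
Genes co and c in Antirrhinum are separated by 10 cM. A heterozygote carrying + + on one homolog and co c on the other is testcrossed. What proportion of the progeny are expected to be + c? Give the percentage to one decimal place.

5.0%

A map distance of 10 cM corresponds to a recombination frequency of 0.100.
The F1 is + + / co c, so + c is a recombinant gamete class with expected frequency r/2 = 0.100/2 = 0.0500.
That is 0.0500 = 5.0% of the progeny.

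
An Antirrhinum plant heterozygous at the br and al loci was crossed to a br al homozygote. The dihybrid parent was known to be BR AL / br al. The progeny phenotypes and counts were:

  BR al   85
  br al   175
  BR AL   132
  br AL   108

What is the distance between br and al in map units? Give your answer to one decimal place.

38.6 map units

The recombinant classes are BR al and br AL: 85 + 108 = 193.
Recombination frequency = 193/500 = 0.3860 ≈ 38.6%, i.e. 38.6 map units.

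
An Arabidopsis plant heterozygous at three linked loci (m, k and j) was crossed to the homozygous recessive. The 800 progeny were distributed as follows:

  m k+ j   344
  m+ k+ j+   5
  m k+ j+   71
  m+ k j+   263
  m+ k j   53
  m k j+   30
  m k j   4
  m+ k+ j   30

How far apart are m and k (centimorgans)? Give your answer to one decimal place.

The two most frequent reciprocal classes, m+ k j+ and m k+ j, are the parental types, so the F1 was m+ k j+ / m k+ j.
The two rarest classes, m+ k+ j+ and m k j, are the double crossovers. Comparing them with the parentals, only the k allele has switched, so k is the middle locus and the order is m – k – j.
Crossovers in the m–k interval produce the single-crossover classes m k j+ and m+ k+ j (30 + 30 = 60) plus the double crossovers (9).
RF(m–k) = (60 + 9) / 800 = 69/800 = 0.0862 → 8.6 centimorgans.

8.6 centimorgans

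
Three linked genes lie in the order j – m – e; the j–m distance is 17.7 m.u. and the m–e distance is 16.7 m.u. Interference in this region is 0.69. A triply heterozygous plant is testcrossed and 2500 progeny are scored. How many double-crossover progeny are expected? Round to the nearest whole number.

23

Map distances give recombination frequencies of 0.177 and 0.167 for the two intervals.
With interference 0.69 (so coincidence = 0.31), expected double-crossover frequency = 0.177 × 0.167 × 0.31 = 0.00916.
Expected number = 0.00916 × 2500 = 22.91 ≈ 23.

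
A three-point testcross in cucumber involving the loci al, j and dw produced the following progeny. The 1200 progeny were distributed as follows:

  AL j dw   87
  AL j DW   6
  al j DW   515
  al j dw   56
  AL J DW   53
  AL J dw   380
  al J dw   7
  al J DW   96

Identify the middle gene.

The two most frequent reciprocal classes, AL J dw and al j DW, are the parental types, so the F1 was AL J dw / al j DW.
The two rarest classes, al J dw and AL j DW, are the double crossovers. Comparing them with the parentals, only the al allele has switched, so al is the middle locus and the order is dw – al – j.

al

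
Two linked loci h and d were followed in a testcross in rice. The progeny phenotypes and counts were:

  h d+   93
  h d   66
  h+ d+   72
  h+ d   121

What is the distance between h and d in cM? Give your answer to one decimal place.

The two most frequent classes, h+ d (121) and h d+ (93), are the parental types, so the F1 was h+ d / h d+.
The recombinant classes are h+ d+ and h d: 72 + 66 = 138.
Recombination frequency = 138/352 = 0.3920 ≈ 39.2%, i.e. 39.2 cM.

39.2 cM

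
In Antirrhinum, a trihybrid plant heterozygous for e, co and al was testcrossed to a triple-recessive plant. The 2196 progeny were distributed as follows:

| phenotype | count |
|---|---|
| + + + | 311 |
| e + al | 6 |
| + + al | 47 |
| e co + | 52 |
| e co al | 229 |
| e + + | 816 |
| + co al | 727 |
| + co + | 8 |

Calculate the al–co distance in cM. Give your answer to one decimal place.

5.1 cM

The two most frequent reciprocal classes, + co al and e + +, are the parental types, so the F1 was + co al / e + +.
The two rarest classes, + co + and e + al, are the double crossovers. Comparing them with the parentals, only the al allele has switched, so al is the middle locus and the order is e – al – co.
Crossovers in the al–co interval produce the single-crossover classes + + al and e co + (47 + 52 = 99) plus the double crossovers (14).
RF(al–co) = (99 + 14) / 2196 = 113/2196 = 0.0515 → 5.1 cM.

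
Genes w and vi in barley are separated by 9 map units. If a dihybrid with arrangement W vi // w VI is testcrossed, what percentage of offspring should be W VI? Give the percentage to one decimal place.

4.5%

A map distance of 9 map units corresponds to a recombination frequency of 0.090.
The F1 is W vi / w VI, so W VI is a recombinant gamete class with expected frequency r/2 = 0.090/2 = 0.0450.
That is 0.0450 = 4.5% of the progeny.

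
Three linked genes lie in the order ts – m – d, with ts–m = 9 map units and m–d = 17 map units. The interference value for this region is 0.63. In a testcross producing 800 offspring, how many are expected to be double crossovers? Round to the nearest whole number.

5

Map distances give recombination frequencies of 0.090 and 0.170 for the two intervals.
With interference 0.63 (so coincidence = 0.37), expected double-crossover frequency = 0.090 × 0.170 × 0.37 = 0.00566.
Expected number = 0.00566 × 800 = 4.53 ≈ 5.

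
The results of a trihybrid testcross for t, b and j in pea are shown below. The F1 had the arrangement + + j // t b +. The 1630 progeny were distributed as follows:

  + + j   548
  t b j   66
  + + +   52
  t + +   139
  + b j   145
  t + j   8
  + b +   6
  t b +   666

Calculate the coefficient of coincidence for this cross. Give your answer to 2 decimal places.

The two rarest classes, t + j and + b +, are the double crossovers. Comparing them with the parentals, only the t allele has switched, so t is the middle locus and the order is b – t – j.
b–t: (284 + 14)/1630 = 0.1828; t–j: (118 + 14)/1630 = 0.0810.
Expected DCO frequency = 0.1828 × 0.0810 ≈ 0.01481; observed = 14/1630 ≈ 0.00859.
Coefficient of coincidence = 0.00859/0.01481 ≈ 0.58.

0.58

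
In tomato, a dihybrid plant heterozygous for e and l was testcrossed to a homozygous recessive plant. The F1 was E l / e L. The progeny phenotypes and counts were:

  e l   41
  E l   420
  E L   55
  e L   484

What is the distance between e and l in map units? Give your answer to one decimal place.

9.6 map units

The recombinant classes are E L and e l: 55 + 41 = 96.
Recombination frequency = 96/1000 = 0.0960 ≈ 9.6%, i.e. 9.6 map units.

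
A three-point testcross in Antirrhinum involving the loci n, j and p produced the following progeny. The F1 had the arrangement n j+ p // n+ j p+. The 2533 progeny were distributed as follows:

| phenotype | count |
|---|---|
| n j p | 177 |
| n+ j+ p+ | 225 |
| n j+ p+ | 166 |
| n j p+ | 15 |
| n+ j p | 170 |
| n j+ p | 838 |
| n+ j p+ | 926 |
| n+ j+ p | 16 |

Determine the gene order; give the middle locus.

The two rarest classes, n+ j+ p and n j p+, are the double crossovers. Comparing them with the parentals, only the n allele has switched, so n is the middle locus and the order is p – n – j.

n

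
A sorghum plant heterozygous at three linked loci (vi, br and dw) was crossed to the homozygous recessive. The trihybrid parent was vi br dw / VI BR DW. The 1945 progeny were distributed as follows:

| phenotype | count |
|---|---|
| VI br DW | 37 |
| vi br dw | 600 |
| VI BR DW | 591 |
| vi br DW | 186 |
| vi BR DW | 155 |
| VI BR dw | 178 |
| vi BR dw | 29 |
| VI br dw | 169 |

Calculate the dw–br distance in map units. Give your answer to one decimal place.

22.1 map units

The two rarest classes, vi BR dw and VI br DW, are the double crossovers. Comparing them with the parentals, only the br allele has switched, so br is the middle locus and the order is dw – br – vi.
Crossovers in the dw–br interval produce the single-crossover classes vi br DW and VI BR dw (186 + 178 = 364) plus the double crossovers (66).
RF(dw–br) = (364 + 66) / 1945 = 430/1945 = 0.2211 → 22.1 map units.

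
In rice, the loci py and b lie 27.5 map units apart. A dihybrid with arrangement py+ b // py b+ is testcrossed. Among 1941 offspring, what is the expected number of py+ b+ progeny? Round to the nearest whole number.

A map distance of 27.5 map units corresponds to a recombination frequency of 0.275.
The F1 is py+ b / py b+, so py+ b+ is a recombinant gamete class with expected frequency r/2 = 0.275/2 = 0.1375.
Expected number = 0.1375 × 1941 = 266.89 ≈ 267.

267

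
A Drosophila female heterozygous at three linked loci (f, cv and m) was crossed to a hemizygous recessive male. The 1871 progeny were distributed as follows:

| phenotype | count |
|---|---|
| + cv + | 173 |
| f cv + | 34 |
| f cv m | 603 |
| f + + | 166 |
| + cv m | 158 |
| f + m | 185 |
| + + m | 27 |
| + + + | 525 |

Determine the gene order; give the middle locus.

m

The two most frequent reciprocal classes, f cv m and + + +, are the parental types, so the F1 was f cv m / + + +.
The two rarest classes, f cv + and + + m, are the double crossovers. Comparing them with the parentals, only the m allele has switched, so m is the middle locus and the order is f – m – cv.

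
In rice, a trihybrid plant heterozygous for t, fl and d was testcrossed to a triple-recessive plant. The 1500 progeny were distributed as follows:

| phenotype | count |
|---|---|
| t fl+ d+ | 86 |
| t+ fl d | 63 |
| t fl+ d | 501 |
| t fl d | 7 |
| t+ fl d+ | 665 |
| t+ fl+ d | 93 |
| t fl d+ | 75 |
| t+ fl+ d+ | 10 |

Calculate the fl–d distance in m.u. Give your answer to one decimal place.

11.1 m.u.

The two most frequent reciprocal classes, t fl+ d and t+ fl d+, are the parental types, so the F1 was t fl+ d / t+ fl d+.
The two rarest classes, t fl d and t+ fl+ d+, are the double crossovers. Comparing them with the parentals, only the fl allele has switched, so fl is the middle locus and the order is d – fl – t.
Crossovers in the d–fl interval produce the single-crossover classes t fl+ d+ and t+ fl d (86 + 63 = 149) plus the double crossovers (17).
RF(d–fl) = (149 + 17) / 1500 = 166/1500 = 0.1107 → 11.1 m.u.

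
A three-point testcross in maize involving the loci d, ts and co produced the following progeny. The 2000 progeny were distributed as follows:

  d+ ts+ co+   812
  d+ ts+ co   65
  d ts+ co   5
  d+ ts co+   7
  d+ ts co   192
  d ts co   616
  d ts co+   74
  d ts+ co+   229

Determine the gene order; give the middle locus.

ts

The two most frequent reciprocal classes, d ts co and d+ ts+ co+, are the parental types, so the F1 was d ts co / d+ ts+ co+.
The two rarest classes, d ts+ co and d+ ts co+, are the double crossovers. Comparing them with the parentals, only the ts allele has switched, so ts is the middle locus and the order is co – ts – d.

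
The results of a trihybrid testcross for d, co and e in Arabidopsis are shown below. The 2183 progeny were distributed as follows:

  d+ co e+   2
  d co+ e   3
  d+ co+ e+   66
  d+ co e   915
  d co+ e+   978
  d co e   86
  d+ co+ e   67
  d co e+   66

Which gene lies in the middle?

e

The two most frequent reciprocal classes, d+ co e and d co+ e+, are the parental types, so the F1 was d+ co e / d co+ e+.
The two rarest classes, d+ co e+ and d co+ e, are the double crossovers. Comparing them with the parentals, only the e allele has switched, so e is the middle locus and the order is d – e – co.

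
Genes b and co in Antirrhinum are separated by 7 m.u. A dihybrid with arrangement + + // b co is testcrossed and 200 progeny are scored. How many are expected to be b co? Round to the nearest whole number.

A map distance of 7 m.u. corresponds to a recombination frequency of 0.070.
The F1 is + + / b co, so b co is a parental gamete class with expected frequency (1 − r)/2 = 0.930/2 = 0.4650.
Expected number = 0.4650 × 200 = 93.00 ≈ 93.

93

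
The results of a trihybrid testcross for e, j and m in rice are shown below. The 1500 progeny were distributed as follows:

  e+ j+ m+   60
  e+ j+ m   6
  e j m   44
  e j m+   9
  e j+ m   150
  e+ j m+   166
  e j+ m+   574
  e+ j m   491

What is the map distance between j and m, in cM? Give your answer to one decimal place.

22.1 cM

The two most frequent reciprocal classes, e+ j m and e j+ m+, are the parental types, so the F1 was e+ j m / e j+ m+.
The two rarest classes, e+ j+ m and e j m+, are the double crossovers. Comparing them with the parentals, only the j allele has switched, so j is the middle locus and the order is m – j – e.
Crossovers in the m–j interval produce the single-crossover classes e+ j m+ and e j+ m (166 + 150 = 316) plus the double crossovers (15).
RF(m–j) = (316 + 15) / 1500 = 331/1500 = 0.2207 → 22.1 cM.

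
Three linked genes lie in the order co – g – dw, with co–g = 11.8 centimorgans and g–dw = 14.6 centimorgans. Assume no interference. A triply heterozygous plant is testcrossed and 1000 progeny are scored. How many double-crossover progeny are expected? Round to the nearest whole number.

17

Map distances give recombination frequencies of 0.118 and 0.146 for the two intervals.
With no interference, expected double-crossover frequency = 0.118 × 0.146 = 0.01723.
Expected number = 0.01723 × 1000 = 17.23 ≈ 17.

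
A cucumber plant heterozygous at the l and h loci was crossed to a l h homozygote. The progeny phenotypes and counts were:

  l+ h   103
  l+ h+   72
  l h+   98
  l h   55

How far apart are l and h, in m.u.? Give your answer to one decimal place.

38.7 m.u.

The two most frequent classes, l+ h (103) and l h+ (98), are the parental types, so the F1 was l+ h / l h+.
The recombinant classes are l+ h+ and l h: 72 + 55 = 127.
Recombination frequency = 127/328 = 0.3872 ≈ 38.7%, i.e. 38.7 m.u.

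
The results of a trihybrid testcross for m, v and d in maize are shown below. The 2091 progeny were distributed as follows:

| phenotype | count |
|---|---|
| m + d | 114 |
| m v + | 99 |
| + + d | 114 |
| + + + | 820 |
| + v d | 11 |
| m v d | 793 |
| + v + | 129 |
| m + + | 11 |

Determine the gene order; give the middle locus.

m

The two most frequent reciprocal classes, m v d and + + +, are the parental types, so the F1 was m v d / + + +.
The two rarest classes, + v d and m + +, are the double crossovers. Comparing them with the parentals, only the m allele has switched, so m is the middle locus and the order is v – m – d.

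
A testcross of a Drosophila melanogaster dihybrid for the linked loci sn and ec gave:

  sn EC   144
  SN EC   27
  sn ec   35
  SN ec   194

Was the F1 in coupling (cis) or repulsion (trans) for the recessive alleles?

The two most frequent classes are SN ec (194) and sn EC (144); these are the parental (non-recombinant) types.
So the F1 carried SN ec on one chromosome and sn EC on the other — the recessive alleles are on opposite chromosomes (trans / repulsion).

trans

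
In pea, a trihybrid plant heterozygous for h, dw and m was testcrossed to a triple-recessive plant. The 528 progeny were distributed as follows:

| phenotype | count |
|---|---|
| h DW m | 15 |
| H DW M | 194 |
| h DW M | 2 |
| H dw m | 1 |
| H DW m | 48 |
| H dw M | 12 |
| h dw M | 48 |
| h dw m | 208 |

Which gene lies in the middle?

h

The two most frequent reciprocal classes, h dw m and H DW M, are the parental types, so the F1 was h dw m / H DW M.
The two rarest classes, H dw m and h DW M, are the double crossovers. Comparing them with the parentals, only the h allele has switched, so h is the middle locus and the order is m – h – dw.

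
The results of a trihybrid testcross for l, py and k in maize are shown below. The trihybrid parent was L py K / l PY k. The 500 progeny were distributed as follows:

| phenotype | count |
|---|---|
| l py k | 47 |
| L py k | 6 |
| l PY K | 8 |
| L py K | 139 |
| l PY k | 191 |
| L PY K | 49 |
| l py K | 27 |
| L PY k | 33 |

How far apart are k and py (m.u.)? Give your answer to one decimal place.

22.0 m.u.

The two rarest classes, L py k and l PY K, are the double crossovers. Comparing them with the parentals, only the k allele has switched, so k is the middle locus and the order is py – k – l.
Crossovers in the py–k interval produce the single-crossover classes L PY K and l py k (49 + 47 = 96) plus the double crossovers (14).
RF(py–k) = (96 + 14) / 500 = 110/500 = 0.2200 → 22.0 m.u.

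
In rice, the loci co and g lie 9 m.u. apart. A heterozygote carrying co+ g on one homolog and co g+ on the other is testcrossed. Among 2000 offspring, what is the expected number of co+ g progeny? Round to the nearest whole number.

A map distance of 9 m.u. corresponds to a recombination frequency of 0.090.
The F1 is co+ g / co g+, so co+ g is a parental gamete class with expected frequency (1 − r)/2 = 0.910/2 = 0.4550.
Expected number = 0.4550 × 2000 = 910.00 ≈ 910.

910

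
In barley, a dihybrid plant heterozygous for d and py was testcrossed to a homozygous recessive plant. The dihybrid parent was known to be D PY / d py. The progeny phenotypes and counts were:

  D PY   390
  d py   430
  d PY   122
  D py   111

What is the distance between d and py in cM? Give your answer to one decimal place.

22.1 cM

The recombinant classes are D py and d PY: 111 + 122 = 233.
Recombination frequency = 233/1053 = 0.2213 ≈ 22.1%, i.e. 22.1 cM.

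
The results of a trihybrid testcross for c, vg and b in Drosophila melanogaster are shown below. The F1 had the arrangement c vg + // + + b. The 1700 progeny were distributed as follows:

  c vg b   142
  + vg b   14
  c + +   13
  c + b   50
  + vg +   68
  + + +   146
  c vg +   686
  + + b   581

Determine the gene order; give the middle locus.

vg

The two rarest classes, c + + and + vg b, are the double crossovers. Comparing them with the parentals, only the vg allele has switched, so vg is the middle locus and the order is c – vg – b.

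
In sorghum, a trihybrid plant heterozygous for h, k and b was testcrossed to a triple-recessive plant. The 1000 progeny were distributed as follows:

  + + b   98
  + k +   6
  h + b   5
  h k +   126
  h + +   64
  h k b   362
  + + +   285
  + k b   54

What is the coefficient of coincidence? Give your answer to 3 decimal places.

0.363

The two most frequent reciprocal classes, + + + and h k b, are the parental types, so the F1 was + + + / h k b.
The two rarest classes, + k + and h + b, are the double crossovers. Comparing them with the parentals, only the k allele has switched, so k is the middle locus and the order is h – k – b.
h–k: (118 + 11)/1000 = 0.1290; k–b: (224 + 11)/1000 = 0.2350.
Expected DCO frequency = 0.1290 × 0.2350 ≈ 0.03031; observed = 11/1000 ≈ 0.01100.
Coefficient of coincidence = 0.01100/0.03031 ≈ 0.363.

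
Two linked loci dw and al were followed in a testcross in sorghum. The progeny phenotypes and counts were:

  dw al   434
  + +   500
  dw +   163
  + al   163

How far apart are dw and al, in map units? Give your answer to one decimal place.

25.9 map units

The two most frequent classes, + + (500) and dw al (434), are the parental types, so the F1 was + + / dw al.
The recombinant classes are + al and dw +: 163 + 163 = 326.
Recombination frequency = 326/1260 = 0.2587 ≈ 25.9%, i.e. 25.9 map units.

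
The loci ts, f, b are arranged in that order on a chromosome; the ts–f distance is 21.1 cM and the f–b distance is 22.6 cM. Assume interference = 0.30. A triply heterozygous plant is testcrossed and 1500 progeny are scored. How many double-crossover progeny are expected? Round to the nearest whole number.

50

Map distances give recombination frequencies of 0.211 and 0.226 for the two intervals.
With interference 0.30 (so coincidence = 0.70), expected double-crossover frequency = 0.211 × 0.226 × 0.70 = 0.03338.
Expected number = 0.03338 × 1500 = 50.07 ≈ 50.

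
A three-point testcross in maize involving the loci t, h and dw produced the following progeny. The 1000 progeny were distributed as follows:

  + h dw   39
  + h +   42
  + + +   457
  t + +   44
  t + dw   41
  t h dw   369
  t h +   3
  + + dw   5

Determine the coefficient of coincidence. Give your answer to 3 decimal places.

0.966

The two most frequent reciprocal classes, + + + and t h dw, are the parental types, so the F1 was + + + / t h dw.
The two rarest classes, + + dw and t h +, are the double crossovers. Comparing them with the parentals, only the dw allele has switched, so dw is the middle locus and the order is t – dw – h.
t–dw: (83 + 8)/1000 = 0.0910; dw–h: (83 + 8)/1000 = 0.0910.
Expected DCO frequency = 0.0910 × 0.0910 ≈ 0.00828; observed = 8/1000 ≈ 0.00800.
Coefficient of coincidence = 0.00800/0.00828 ≈ 0.966.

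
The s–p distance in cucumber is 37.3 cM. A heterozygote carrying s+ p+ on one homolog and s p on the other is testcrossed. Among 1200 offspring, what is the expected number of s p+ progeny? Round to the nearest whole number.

A map distance of 37.3 cM corresponds to a recombination frequency of 0.373.
The F1 is s+ p+ / s p, so s p+ is a recombinant gamete class with expected frequency r/2 = 0.373/2 = 0.1865.
Expected number = 0.1865 × 1200 = 223.80 ≈ 224.

224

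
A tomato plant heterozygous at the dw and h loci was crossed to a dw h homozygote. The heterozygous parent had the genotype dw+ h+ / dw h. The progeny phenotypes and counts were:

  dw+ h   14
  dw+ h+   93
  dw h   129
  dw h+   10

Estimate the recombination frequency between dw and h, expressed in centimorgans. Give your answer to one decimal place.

The recombinant classes are dw+ h and dw h+: 14 + 10 = 24.
Recombination frequency = 24/246 = 0.0976 ≈ 9.8%, i.e. 9.8 centimorgans.

9.8 centimorgans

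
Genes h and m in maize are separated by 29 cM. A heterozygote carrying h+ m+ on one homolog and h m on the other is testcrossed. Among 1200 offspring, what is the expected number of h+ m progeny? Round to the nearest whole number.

A map distance of 29 cM corresponds to a recombination frequency of 0.290.
The F1 is h+ m+ / h m, so h+ m is a recombinant gamete class with expected frequency r/2 = 0.290/2 = 0.1450.
Expected number = 0.1450 × 1200 = 174.00 ≈ 174.

174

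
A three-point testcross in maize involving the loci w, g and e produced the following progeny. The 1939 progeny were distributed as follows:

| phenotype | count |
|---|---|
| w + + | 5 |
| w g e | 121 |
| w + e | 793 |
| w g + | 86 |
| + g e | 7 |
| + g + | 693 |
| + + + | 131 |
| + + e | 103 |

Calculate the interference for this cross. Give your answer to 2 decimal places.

The two most frequent reciprocal classes, + g + and w + e, are the parental types, so the F1 was + g + / w + e.
The two rarest classes, + g e and w + +, are the double crossovers. Comparing them with the parentals, only the e allele has switched, so e is the middle locus and the order is g – e – w.
g–e: (252 + 12)/1939 = 0.1362; e–w: (189 + 12)/1939 = 0.1037.
Expected DCO frequency = 0.1362 × 0.1037 ≈ 0.01412; observed = 12/1939 ≈ 0.00619.
Coefficient of coincidence = 0.00619/0.01412 ≈ 0.44; interference = 1 − 0.44 = 0.56.

0.56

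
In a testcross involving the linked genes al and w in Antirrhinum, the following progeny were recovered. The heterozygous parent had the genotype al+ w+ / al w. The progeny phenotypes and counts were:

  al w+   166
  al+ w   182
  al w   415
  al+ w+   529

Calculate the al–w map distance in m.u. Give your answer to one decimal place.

The recombinant classes are al+ w and al w+: 182 + 166 = 348.
Recombination frequency = 348/1292 = 0.2693 ≈ 26.9%, i.e. 26.9 m.u.

26.9 m.u.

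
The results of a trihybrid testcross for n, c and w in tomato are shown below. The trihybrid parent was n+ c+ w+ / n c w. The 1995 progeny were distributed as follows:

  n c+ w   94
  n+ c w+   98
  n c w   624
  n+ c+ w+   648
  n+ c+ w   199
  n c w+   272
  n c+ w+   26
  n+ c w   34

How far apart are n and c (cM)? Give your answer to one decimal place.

12.6 cM

The two rarest classes, n c+ w+ and n+ c w, are the double crossovers. Comparing them with the parentals, only the n allele has switched, so n is the middle locus and the order is c – n – w.
Crossovers in the c–n interval produce the single-crossover classes n+ c w+ and n c+ w (98 + 94 = 192) plus the double crossovers (60).
RF(c–n) = (192 + 60) / 1995 = 252/1995 = 0.1263 → 12.6 cM.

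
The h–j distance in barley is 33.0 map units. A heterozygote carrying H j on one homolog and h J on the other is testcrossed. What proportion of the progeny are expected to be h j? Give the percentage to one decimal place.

16.5%

A map distance of 33.0 map units corresponds to a recombination frequency of 0.330.
The F1 is H j / h J, so h j is a recombinant gamete class with expected frequency r/2 = 0.330/2 = 0.1650.
That is 0.1650 = 16.5% of the progeny.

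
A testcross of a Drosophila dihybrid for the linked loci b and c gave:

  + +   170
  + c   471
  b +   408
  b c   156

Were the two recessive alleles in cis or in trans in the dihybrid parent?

trans

The two most frequent classes are + c (471) and b + (408); these are the parental (non-recombinant) types.
So the F1 carried + c on one chromosome and b + on the other — the recessive alleles are on opposite chromosomes (trans / repulsion).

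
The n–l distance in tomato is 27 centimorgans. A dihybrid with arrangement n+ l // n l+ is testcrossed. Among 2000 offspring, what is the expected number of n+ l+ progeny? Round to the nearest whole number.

A map distance of 27 centimorgans corresponds to a recombination frequency of 0.270.
The F1 is n+ l / n l+, so n+ l+ is a recombinant gamete class with expected frequency r/2 = 0.270/2 = 0.1350.
Expected number = 0.1350 × 2000 = 270.00 ≈ 270.

270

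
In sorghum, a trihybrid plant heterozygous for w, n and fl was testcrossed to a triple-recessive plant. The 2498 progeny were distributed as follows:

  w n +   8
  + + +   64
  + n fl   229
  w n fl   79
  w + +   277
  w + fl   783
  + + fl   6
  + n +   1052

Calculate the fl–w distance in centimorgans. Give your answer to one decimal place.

20.8 centimorgans

The two most frequent reciprocal classes, + n + and w + fl, are the parental types, so the F1 was + n + / w + fl.
The two rarest classes, w n + and + + fl, are the double crossovers. Comparing them with the parentals, only the w allele has switched, so w is the middle locus and the order is fl – w – n.
Crossovers in the fl–w interval produce the single-crossover classes + n fl and w + + (229 + 277 = 506) plus the double crossovers (14).
RF(fl–w) = (506 + 14) / 2498 = 520/2498 = 0.2082 → 20.8 centimorgans.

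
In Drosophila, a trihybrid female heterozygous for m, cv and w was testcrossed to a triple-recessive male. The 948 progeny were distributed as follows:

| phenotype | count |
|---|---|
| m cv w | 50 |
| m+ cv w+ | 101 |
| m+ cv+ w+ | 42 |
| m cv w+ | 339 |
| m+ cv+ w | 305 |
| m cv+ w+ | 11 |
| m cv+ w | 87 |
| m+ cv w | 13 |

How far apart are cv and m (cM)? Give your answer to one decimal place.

22.4 cM

The two most frequent reciprocal classes, m+ cv+ w and m cv w+, are the parental types, so the F1 was m+ cv+ w / m cv w+.
The two rarest classes, m+ cv w and m cv+ w+, are the double crossovers. Comparing them with the parentals, only the cv allele has switched, so cv is the middle locus and the order is w – cv – m.
Crossovers in the cv–m interval produce the single-crossover classes m cv+ w and m+ cv w+ (87 + 101 = 188) plus the double crossovers (24).
RF(cv–m) = (188 + 24) / 948 = 212/948 = 0.2236 → 22.4 cM.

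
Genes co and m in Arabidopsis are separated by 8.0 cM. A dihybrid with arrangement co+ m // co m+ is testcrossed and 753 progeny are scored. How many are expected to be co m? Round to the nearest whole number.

A map distance of 8.0 cM corresponds to a recombination frequency of 0.080.
The F1 is co+ m / co m+, so co m is a recombinant gamete class with expected frequency r/2 = 0.080/2 = 0.0400.
Expected number = 0.0400 × 753 = 30.12 ≈ 30.

30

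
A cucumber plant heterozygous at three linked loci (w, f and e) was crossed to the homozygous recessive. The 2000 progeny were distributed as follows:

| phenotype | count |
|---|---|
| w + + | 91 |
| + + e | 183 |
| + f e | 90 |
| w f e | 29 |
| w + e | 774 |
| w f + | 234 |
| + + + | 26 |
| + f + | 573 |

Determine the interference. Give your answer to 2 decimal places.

The two most frequent reciprocal classes, w + e and + f +, are the parental types, so the F1 was w + e / + f +.
The two rarest classes, w f e and + + +, are the double crossovers. Comparing them with the parentals, only the f allele has switched, so f is the middle locus and the order is e – f – w.
e–f: (181 + 55)/2000 = 0.1180; f–w: (417 + 55)/2000 = 0.2360.
Expected DCO frequency = 0.1180 × 0.2360 ≈ 0.02785; observed = 55/2000 ≈ 0.02750.
Coefficient of coincidence = 0.02750/0.02785 ≈ 0.99; interference = 1 − 0.99 = 0.01.

0.01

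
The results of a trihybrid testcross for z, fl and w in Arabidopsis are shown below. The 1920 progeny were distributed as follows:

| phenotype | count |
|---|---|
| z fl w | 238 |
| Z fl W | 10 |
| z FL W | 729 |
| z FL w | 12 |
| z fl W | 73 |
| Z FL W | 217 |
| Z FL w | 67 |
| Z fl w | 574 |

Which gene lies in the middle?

The two most frequent reciprocal classes, Z fl w and z FL W, are the parental types, so the F1 was Z fl w / z FL W.
The two rarest classes, Z fl W and z FL w, are the double crossovers. Comparing them with the parentals, only the w allele has switched, so w is the middle locus and the order is z – w – fl.

w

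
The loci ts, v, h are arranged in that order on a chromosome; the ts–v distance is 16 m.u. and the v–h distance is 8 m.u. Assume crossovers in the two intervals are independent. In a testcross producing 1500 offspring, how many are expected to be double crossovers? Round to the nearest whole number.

19

Map distances give recombination frequencies of 0.160 and 0.080 for the two intervals.
With no interference, expected double-crossover frequency = 0.160 × 0.080 = 0.01280.
Expected number = 0.01280 × 1500 = 19.20 ≈ 19.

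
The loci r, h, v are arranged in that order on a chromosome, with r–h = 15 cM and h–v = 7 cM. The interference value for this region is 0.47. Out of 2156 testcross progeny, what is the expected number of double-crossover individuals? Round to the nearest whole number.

12

Map distances give recombination frequencies of 0.150 and 0.070 for the two intervals.
With interference 0.47 (so coincidence = 0.53), expected double-crossover frequency = 0.150 × 0.070 × 0.53 = 0.00557.
Expected number = 0.00557 × 2156 = 12.00 ≈ 12.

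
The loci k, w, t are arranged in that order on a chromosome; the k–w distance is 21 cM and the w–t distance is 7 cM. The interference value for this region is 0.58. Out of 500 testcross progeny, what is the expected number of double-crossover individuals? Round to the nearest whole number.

Map distances give recombination frequencies of 0.210 and 0.070 for the two intervals.
With interference 0.58 (so coincidence = 0.42), expected double-crossover frequency = 0.210 × 0.070 × 0.42 = 0.00617.
Expected number = 0.00617 × 500 = 3.09 ≈ 3.

3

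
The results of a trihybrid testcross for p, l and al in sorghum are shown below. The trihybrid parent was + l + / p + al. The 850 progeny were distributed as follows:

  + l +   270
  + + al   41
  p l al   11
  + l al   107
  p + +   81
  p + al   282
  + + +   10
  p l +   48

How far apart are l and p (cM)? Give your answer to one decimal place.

12.9 cM

The two rarest classes, + + + and p l al, are the double crossovers. Comparing them with the parentals, only the l allele has switched, so l is the middle locus and the order is al – l – p.
Crossovers in the l–p interval produce the single-crossover classes p l + and + + al (48 + 41 = 89) plus the double crossovers (21).
RF(l–p) = (89 + 21) / 850 = 110/850 = 0.1294 → 12.9 cM.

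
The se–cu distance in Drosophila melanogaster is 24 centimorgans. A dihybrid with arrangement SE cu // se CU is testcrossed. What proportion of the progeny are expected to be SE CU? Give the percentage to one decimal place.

A map distance of 24 centimorgans corresponds to a recombination frequency of 0.240.
The F1 is SE cu / se CU, so SE CU is a recombinant gamete class with expected frequency r/2 = 0.240/2 = 0.1200.
That is 0.1200 = 12.0% of the progeny.

12.0%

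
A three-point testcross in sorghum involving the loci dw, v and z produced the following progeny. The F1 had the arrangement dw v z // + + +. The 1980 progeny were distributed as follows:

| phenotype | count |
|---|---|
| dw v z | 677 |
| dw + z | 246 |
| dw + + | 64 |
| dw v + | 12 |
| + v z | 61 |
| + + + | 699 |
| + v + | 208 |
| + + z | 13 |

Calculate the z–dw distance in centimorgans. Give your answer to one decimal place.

The two rarest classes, dw v + and + + z, are the double crossovers. Comparing them with the parentals, only the z allele has switched, so z is the middle locus and the order is dw – z – v.
Crossovers in the dw–z interval produce the single-crossover classes + v z and dw + + (61 + 64 = 125) plus the double crossovers (25).
RF(dw–z) = (125 + 25) / 1980 = 150/1980 = 0.0758 → 7.6 centimorgans.

7.6 centimorgans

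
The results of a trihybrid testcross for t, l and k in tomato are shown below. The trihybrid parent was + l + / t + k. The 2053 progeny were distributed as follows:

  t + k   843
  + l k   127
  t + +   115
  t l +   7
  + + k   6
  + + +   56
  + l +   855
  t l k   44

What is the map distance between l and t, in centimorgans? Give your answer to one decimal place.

5.5 centimorgans

The two rarest classes, t l + and + + k, are the double crossovers. Comparing them with the parentals, only the t allele has switched, so t is the middle locus and the order is l – t – k.
Crossovers in the l–t interval produce the single-crossover classes + + + and t l k (56 + 44 = 100) plus the double crossovers (13).
RF(l–t) = (100 + 13) / 2053 = 113/2053 = 0.0550 → 5.5 centimorgans.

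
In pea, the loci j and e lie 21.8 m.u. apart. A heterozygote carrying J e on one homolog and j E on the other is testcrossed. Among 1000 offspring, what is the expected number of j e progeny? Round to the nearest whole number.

109

A map distance of 21.8 m.u. corresponds to a recombination frequency of 0.218.
The F1 is J e / j E, so j e is a recombinant gamete class with expected frequency r/2 = 0.218/2 = 0.1090.
Expected number = 0.1090 × 1000 = 109.00 ≈ 109.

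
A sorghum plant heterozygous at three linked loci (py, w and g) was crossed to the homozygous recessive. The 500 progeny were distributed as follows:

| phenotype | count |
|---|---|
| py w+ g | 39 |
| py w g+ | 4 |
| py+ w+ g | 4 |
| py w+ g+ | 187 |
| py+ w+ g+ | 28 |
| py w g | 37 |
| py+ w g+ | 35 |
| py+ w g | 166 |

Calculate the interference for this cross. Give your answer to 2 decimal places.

The two most frequent reciprocal classes, py+ w g and py w+ g+, are the parental types, so the F1 was py+ w g / py w+ g+.
The two rarest classes, py+ w+ g and py w g+, are the double crossovers. Comparing them with the parentals, only the w allele has switched, so w is the middle locus and the order is g – w – py.
g–w: (74 + 8)/500 = 0.1640; w–py: (65 + 8)/500 = 0.1460.
Expected DCO frequency = 0.1640 × 0.1460 ≈ 0.02394; observed = 8/500 ≈ 0.01600.
Coefficient of coincidence = 0.01600/0.02394 ≈ 0.67; interference = 1 − 0.67 = 0.33.

0.33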